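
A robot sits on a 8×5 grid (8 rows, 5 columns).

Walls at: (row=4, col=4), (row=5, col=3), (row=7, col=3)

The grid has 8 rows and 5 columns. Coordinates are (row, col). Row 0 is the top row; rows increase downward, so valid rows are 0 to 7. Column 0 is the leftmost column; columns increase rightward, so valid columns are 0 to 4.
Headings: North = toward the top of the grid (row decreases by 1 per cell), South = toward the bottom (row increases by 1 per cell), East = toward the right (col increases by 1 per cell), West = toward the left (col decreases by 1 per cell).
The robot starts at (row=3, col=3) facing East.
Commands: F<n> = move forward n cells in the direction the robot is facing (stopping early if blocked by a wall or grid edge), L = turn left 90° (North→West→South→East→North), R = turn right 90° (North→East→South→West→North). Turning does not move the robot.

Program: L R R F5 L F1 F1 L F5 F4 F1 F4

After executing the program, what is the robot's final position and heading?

Start: (row=3, col=3), facing East
  L: turn left, now facing North
  R: turn right, now facing East
  R: turn right, now facing South
  F5: move forward 1/5 (blocked), now at (row=4, col=3)
  L: turn left, now facing East
  F1: move forward 0/1 (blocked), now at (row=4, col=3)
  F1: move forward 0/1 (blocked), now at (row=4, col=3)
  L: turn left, now facing North
  F5: move forward 4/5 (blocked), now at (row=0, col=3)
  F4: move forward 0/4 (blocked), now at (row=0, col=3)
  F1: move forward 0/1 (blocked), now at (row=0, col=3)
  F4: move forward 0/4 (blocked), now at (row=0, col=3)
Final: (row=0, col=3), facing North

Answer: Final position: (row=0, col=3), facing North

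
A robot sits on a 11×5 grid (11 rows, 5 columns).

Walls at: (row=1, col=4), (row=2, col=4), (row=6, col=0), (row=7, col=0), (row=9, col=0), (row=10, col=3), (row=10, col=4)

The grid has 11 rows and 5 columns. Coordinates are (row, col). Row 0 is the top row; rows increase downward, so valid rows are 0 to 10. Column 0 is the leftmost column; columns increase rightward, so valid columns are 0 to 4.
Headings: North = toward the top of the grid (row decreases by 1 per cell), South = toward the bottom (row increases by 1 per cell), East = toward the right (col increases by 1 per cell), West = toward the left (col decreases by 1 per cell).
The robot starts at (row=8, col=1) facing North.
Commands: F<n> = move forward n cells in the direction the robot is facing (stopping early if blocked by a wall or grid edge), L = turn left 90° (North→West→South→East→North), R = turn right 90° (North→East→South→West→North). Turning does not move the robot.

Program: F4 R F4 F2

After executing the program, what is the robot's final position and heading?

Answer: Final position: (row=4, col=4), facing East

Derivation:
Start: (row=8, col=1), facing North
  F4: move forward 4, now at (row=4, col=1)
  R: turn right, now facing East
  F4: move forward 3/4 (blocked), now at (row=4, col=4)
  F2: move forward 0/2 (blocked), now at (row=4, col=4)
Final: (row=4, col=4), facing East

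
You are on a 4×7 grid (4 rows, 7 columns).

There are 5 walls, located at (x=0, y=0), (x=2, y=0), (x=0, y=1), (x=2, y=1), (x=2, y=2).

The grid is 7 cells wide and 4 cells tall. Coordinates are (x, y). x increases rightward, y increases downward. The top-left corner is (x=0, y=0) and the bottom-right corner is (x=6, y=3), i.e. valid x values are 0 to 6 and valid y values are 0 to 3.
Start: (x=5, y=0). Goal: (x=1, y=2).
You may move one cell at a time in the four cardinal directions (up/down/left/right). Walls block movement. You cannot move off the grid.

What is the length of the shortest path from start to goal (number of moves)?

BFS from (x=5, y=0) until reaching (x=1, y=2):
  Distance 0: (x=5, y=0)
  Distance 1: (x=4, y=0), (x=6, y=0), (x=5, y=1)
  Distance 2: (x=3, y=0), (x=4, y=1), (x=6, y=1), (x=5, y=2)
  Distance 3: (x=3, y=1), (x=4, y=2), (x=6, y=2), (x=5, y=3)
  Distance 4: (x=3, y=2), (x=4, y=3), (x=6, y=3)
  Distance 5: (x=3, y=3)
  Distance 6: (x=2, y=3)
  Distance 7: (x=1, y=3)
  Distance 8: (x=1, y=2), (x=0, y=3)  <- goal reached here
One shortest path (8 moves): (x=5, y=0) -> (x=4, y=0) -> (x=3, y=0) -> (x=3, y=1) -> (x=3, y=2) -> (x=3, y=3) -> (x=2, y=3) -> (x=1, y=3) -> (x=1, y=2)

Answer: Shortest path length: 8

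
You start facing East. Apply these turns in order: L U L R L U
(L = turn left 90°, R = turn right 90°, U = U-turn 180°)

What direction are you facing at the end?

Answer: Final heading: West

Derivation:
Start: East
  L (left (90° counter-clockwise)) -> North
  U (U-turn (180°)) -> South
  L (left (90° counter-clockwise)) -> East
  R (right (90° clockwise)) -> South
  L (left (90° counter-clockwise)) -> East
  U (U-turn (180°)) -> West
Final: West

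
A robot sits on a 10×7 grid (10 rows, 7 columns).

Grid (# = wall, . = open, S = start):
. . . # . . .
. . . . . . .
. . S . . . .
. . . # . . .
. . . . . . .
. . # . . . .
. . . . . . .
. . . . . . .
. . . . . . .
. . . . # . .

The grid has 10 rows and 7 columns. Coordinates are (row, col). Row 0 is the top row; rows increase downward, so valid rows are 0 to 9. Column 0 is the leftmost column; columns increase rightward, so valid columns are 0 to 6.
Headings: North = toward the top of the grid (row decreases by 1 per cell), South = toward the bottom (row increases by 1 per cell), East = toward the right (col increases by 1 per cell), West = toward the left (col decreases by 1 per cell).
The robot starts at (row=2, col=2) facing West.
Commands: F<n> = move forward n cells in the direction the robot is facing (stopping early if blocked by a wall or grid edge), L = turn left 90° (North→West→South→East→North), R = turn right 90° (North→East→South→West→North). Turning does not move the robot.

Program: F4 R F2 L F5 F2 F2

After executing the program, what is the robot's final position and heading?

Start: (row=2, col=2), facing West
  F4: move forward 2/4 (blocked), now at (row=2, col=0)
  R: turn right, now facing North
  F2: move forward 2, now at (row=0, col=0)
  L: turn left, now facing West
  F5: move forward 0/5 (blocked), now at (row=0, col=0)
  F2: move forward 0/2 (blocked), now at (row=0, col=0)
  F2: move forward 0/2 (blocked), now at (row=0, col=0)
Final: (row=0, col=0), facing West

Answer: Final position: (row=0, col=0), facing West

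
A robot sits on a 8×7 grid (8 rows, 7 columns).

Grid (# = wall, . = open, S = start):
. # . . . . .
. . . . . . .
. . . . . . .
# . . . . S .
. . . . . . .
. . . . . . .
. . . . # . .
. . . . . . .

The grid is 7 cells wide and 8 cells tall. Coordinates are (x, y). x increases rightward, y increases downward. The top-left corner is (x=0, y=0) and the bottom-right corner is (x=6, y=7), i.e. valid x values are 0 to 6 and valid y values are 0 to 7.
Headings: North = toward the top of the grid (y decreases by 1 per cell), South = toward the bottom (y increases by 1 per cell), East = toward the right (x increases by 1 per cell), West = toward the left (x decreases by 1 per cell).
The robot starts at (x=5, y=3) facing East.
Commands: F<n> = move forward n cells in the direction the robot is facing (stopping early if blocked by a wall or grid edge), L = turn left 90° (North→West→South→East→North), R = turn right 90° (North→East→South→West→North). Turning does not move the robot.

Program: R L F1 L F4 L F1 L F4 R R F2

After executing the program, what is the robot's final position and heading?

Start: (x=5, y=3), facing East
  R: turn right, now facing South
  L: turn left, now facing East
  F1: move forward 1, now at (x=6, y=3)
  L: turn left, now facing North
  F4: move forward 3/4 (blocked), now at (x=6, y=0)
  L: turn left, now facing West
  F1: move forward 1, now at (x=5, y=0)
  L: turn left, now facing South
  F4: move forward 4, now at (x=5, y=4)
  R: turn right, now facing West
  R: turn right, now facing North
  F2: move forward 2, now at (x=5, y=2)
Final: (x=5, y=2), facing North

Answer: Final position: (x=5, y=2), facing North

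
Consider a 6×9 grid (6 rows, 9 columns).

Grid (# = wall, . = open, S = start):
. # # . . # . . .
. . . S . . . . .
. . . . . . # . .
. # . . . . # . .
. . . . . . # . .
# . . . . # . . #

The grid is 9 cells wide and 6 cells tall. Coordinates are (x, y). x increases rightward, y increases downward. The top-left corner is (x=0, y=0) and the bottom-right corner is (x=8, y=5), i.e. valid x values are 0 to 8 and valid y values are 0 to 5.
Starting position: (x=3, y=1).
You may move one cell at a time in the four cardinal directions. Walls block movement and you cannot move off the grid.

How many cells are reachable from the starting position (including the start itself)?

Answer: Reachable cells: 44

Derivation:
BFS flood-fill from (x=3, y=1):
  Distance 0: (x=3, y=1)
  Distance 1: (x=3, y=0), (x=2, y=1), (x=4, y=1), (x=3, y=2)
  Distance 2: (x=4, y=0), (x=1, y=1), (x=5, y=1), (x=2, y=2), (x=4, y=2), (x=3, y=3)
  Distance 3: (x=0, y=1), (x=6, y=1), (x=1, y=2), (x=5, y=2), (x=2, y=3), (x=4, y=3), (x=3, y=4)
  Distance 4: (x=0, y=0), (x=6, y=0), (x=7, y=1), (x=0, y=2), (x=5, y=3), (x=2, y=4), (x=4, y=4), (x=3, y=5)
  Distance 5: (x=7, y=0), (x=8, y=1), (x=7, y=2), (x=0, y=3), (x=1, y=4), (x=5, y=4), (x=2, y=5), (x=4, y=5)
  Distance 6: (x=8, y=0), (x=8, y=2), (x=7, y=3), (x=0, y=4), (x=1, y=5)
  Distance 7: (x=8, y=3), (x=7, y=4)
  Distance 8: (x=8, y=4), (x=7, y=5)
  Distance 9: (x=6, y=5)
Total reachable: 44 (grid has 44 open cells total)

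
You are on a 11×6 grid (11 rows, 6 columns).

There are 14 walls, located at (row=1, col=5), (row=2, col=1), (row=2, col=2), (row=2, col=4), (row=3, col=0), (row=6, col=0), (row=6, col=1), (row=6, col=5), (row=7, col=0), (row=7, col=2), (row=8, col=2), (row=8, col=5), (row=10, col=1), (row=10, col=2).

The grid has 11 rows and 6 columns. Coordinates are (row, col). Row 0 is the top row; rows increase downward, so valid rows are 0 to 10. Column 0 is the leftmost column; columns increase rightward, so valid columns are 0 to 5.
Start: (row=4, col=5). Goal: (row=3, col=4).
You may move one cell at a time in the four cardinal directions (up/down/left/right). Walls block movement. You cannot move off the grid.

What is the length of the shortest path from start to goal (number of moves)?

BFS from (row=4, col=5) until reaching (row=3, col=4):
  Distance 0: (row=4, col=5)
  Distance 1: (row=3, col=5), (row=4, col=4), (row=5, col=5)
  Distance 2: (row=2, col=5), (row=3, col=4), (row=4, col=3), (row=5, col=4)  <- goal reached here
One shortest path (2 moves): (row=4, col=5) -> (row=4, col=4) -> (row=3, col=4)

Answer: Shortest path length: 2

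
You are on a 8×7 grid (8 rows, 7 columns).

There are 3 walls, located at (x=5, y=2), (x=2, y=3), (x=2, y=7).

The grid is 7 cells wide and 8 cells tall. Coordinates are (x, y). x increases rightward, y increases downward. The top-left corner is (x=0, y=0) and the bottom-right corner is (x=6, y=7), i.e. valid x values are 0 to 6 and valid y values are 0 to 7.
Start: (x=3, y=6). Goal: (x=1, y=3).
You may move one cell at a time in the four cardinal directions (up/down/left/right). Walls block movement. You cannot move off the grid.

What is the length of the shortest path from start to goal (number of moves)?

Answer: Shortest path length: 5

Derivation:
BFS from (x=3, y=6) until reaching (x=1, y=3):
  Distance 0: (x=3, y=6)
  Distance 1: (x=3, y=5), (x=2, y=6), (x=4, y=6), (x=3, y=7)
  Distance 2: (x=3, y=4), (x=2, y=5), (x=4, y=5), (x=1, y=6), (x=5, y=6), (x=4, y=7)
  Distance 3: (x=3, y=3), (x=2, y=4), (x=4, y=4), (x=1, y=5), (x=5, y=5), (x=0, y=6), (x=6, y=6), (x=1, y=7), (x=5, y=7)
  Distance 4: (x=3, y=2), (x=4, y=3), (x=1, y=4), (x=5, y=4), (x=0, y=5), (x=6, y=5), (x=0, y=7), (x=6, y=7)
  Distance 5: (x=3, y=1), (x=2, y=2), (x=4, y=2), (x=1, y=3), (x=5, y=3), (x=0, y=4), (x=6, y=4)  <- goal reached here
One shortest path (5 moves): (x=3, y=6) -> (x=2, y=6) -> (x=1, y=6) -> (x=1, y=5) -> (x=1, y=4) -> (x=1, y=3)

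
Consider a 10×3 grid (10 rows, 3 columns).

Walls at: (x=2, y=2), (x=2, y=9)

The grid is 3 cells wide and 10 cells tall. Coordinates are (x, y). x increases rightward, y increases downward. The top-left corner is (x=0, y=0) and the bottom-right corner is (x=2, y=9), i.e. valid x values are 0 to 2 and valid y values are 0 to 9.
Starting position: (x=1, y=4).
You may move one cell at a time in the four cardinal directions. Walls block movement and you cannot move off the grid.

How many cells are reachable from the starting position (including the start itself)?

BFS flood-fill from (x=1, y=4):
  Distance 0: (x=1, y=4)
  Distance 1: (x=1, y=3), (x=0, y=4), (x=2, y=4), (x=1, y=5)
  Distance 2: (x=1, y=2), (x=0, y=3), (x=2, y=3), (x=0, y=5), (x=2, y=5), (x=1, y=6)
  Distance 3: (x=1, y=1), (x=0, y=2), (x=0, y=6), (x=2, y=6), (x=1, y=7)
  Distance 4: (x=1, y=0), (x=0, y=1), (x=2, y=1), (x=0, y=7), (x=2, y=7), (x=1, y=8)
  Distance 5: (x=0, y=0), (x=2, y=0), (x=0, y=8), (x=2, y=8), (x=1, y=9)
  Distance 6: (x=0, y=9)
Total reachable: 28 (grid has 28 open cells total)

Answer: Reachable cells: 28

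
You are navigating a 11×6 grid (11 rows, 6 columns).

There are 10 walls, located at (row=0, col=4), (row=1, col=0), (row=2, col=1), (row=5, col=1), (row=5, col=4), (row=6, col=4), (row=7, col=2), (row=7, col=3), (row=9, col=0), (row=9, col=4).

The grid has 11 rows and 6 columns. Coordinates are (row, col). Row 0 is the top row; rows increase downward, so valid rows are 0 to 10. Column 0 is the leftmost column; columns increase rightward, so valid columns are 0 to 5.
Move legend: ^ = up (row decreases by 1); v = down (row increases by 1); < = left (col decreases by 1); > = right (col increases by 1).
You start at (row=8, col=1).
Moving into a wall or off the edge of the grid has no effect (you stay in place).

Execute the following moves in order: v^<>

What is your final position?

Answer: Final position: (row=8, col=1)

Derivation:
Start: (row=8, col=1)
  v (down): (row=8, col=1) -> (row=9, col=1)
  ^ (up): (row=9, col=1) -> (row=8, col=1)
  < (left): (row=8, col=1) -> (row=8, col=0)
  > (right): (row=8, col=0) -> (row=8, col=1)
Final: (row=8, col=1)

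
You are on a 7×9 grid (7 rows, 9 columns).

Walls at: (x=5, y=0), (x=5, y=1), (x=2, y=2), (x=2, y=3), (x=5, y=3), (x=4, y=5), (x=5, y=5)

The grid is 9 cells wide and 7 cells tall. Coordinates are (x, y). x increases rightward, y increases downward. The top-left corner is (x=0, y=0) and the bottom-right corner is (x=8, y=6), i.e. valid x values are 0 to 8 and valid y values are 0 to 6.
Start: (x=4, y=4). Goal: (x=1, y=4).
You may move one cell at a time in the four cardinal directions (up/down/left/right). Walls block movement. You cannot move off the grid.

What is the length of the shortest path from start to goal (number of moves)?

BFS from (x=4, y=4) until reaching (x=1, y=4):
  Distance 0: (x=4, y=4)
  Distance 1: (x=4, y=3), (x=3, y=4), (x=5, y=4)
  Distance 2: (x=4, y=2), (x=3, y=3), (x=2, y=4), (x=6, y=4), (x=3, y=5)
  Distance 3: (x=4, y=1), (x=3, y=2), (x=5, y=2), (x=6, y=3), (x=1, y=4), (x=7, y=4), (x=2, y=5), (x=6, y=5), (x=3, y=6)  <- goal reached here
One shortest path (3 moves): (x=4, y=4) -> (x=3, y=4) -> (x=2, y=4) -> (x=1, y=4)

Answer: Shortest path length: 3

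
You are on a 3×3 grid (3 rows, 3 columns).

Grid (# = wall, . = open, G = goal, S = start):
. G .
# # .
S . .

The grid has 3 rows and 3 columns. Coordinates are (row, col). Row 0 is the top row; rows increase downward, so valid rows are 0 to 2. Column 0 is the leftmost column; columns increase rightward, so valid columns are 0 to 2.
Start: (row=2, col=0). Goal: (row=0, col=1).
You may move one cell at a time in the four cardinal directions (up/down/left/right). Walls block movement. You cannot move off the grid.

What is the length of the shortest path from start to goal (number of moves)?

BFS from (row=2, col=0) until reaching (row=0, col=1):
  Distance 0: (row=2, col=0)
  Distance 1: (row=2, col=1)
  Distance 2: (row=2, col=2)
  Distance 3: (row=1, col=2)
  Distance 4: (row=0, col=2)
  Distance 5: (row=0, col=1)  <- goal reached here
One shortest path (5 moves): (row=2, col=0) -> (row=2, col=1) -> (row=2, col=2) -> (row=1, col=2) -> (row=0, col=2) -> (row=0, col=1)

Answer: Shortest path length: 5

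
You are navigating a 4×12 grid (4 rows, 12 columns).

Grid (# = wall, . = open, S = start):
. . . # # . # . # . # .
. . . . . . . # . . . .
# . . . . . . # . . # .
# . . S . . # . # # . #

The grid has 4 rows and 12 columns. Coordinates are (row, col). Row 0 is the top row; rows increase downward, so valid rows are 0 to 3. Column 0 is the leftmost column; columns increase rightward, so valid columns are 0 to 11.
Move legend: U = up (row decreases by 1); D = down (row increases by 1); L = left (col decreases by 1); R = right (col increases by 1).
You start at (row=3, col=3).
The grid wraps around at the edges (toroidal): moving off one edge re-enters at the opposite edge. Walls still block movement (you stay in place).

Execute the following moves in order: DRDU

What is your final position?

Answer: Final position: (row=2, col=4)

Derivation:
Start: (row=3, col=3)
  D (down): blocked, stay at (row=3, col=3)
  R (right): (row=3, col=3) -> (row=3, col=4)
  D (down): blocked, stay at (row=3, col=4)
  U (up): (row=3, col=4) -> (row=2, col=4)
Final: (row=2, col=4)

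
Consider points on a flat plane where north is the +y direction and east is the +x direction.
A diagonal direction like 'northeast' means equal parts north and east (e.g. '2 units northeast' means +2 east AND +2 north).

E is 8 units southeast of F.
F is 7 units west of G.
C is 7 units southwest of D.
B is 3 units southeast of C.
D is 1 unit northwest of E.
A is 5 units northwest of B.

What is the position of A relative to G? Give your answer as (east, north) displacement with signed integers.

Place G at the origin (east=0, north=0).
  F is 7 units west of G: delta (east=-7, north=+0); F at (east=-7, north=0).
  E is 8 units southeast of F: delta (east=+8, north=-8); E at (east=1, north=-8).
  D is 1 unit northwest of E: delta (east=-1, north=+1); D at (east=0, north=-7).
  C is 7 units southwest of D: delta (east=-7, north=-7); C at (east=-7, north=-14).
  B is 3 units southeast of C: delta (east=+3, north=-3); B at (east=-4, north=-17).
  A is 5 units northwest of B: delta (east=-5, north=+5); A at (east=-9, north=-12).
Therefore A relative to G: (east=-9, north=-12).

Answer: A is at (east=-9, north=-12) relative to G.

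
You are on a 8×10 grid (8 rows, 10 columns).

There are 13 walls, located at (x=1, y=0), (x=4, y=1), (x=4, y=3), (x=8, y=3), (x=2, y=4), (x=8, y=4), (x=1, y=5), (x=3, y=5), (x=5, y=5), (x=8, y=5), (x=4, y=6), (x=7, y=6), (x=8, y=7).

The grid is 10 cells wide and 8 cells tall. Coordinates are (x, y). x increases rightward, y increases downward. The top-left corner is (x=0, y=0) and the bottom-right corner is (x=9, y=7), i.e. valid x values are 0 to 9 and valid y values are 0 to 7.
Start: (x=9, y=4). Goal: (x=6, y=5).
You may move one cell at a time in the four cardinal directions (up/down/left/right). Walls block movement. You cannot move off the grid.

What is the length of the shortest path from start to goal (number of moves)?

Answer: Shortest path length: 8

Derivation:
BFS from (x=9, y=4) until reaching (x=6, y=5):
  Distance 0: (x=9, y=4)
  Distance 1: (x=9, y=3), (x=9, y=5)
  Distance 2: (x=9, y=2), (x=9, y=6)
  Distance 3: (x=9, y=1), (x=8, y=2), (x=8, y=6), (x=9, y=7)
  Distance 4: (x=9, y=0), (x=8, y=1), (x=7, y=2)
  Distance 5: (x=8, y=0), (x=7, y=1), (x=6, y=2), (x=7, y=3)
  Distance 6: (x=7, y=0), (x=6, y=1), (x=5, y=2), (x=6, y=3), (x=7, y=4)
  Distance 7: (x=6, y=0), (x=5, y=1), (x=4, y=2), (x=5, y=3), (x=6, y=4), (x=7, y=5)
  Distance 8: (x=5, y=0), (x=3, y=2), (x=5, y=4), (x=6, y=5)  <- goal reached here
One shortest path (8 moves): (x=9, y=4) -> (x=9, y=3) -> (x=9, y=2) -> (x=8, y=2) -> (x=7, y=2) -> (x=6, y=2) -> (x=6, y=3) -> (x=6, y=4) -> (x=6, y=5)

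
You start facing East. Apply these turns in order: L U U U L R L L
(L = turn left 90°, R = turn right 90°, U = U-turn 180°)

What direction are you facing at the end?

Answer: Final heading: North

Derivation:
Start: East
  L (left (90° counter-clockwise)) -> North
  U (U-turn (180°)) -> South
  U (U-turn (180°)) -> North
  U (U-turn (180°)) -> South
  L (left (90° counter-clockwise)) -> East
  R (right (90° clockwise)) -> South
  L (left (90° counter-clockwise)) -> East
  L (left (90° counter-clockwise)) -> North
Final: North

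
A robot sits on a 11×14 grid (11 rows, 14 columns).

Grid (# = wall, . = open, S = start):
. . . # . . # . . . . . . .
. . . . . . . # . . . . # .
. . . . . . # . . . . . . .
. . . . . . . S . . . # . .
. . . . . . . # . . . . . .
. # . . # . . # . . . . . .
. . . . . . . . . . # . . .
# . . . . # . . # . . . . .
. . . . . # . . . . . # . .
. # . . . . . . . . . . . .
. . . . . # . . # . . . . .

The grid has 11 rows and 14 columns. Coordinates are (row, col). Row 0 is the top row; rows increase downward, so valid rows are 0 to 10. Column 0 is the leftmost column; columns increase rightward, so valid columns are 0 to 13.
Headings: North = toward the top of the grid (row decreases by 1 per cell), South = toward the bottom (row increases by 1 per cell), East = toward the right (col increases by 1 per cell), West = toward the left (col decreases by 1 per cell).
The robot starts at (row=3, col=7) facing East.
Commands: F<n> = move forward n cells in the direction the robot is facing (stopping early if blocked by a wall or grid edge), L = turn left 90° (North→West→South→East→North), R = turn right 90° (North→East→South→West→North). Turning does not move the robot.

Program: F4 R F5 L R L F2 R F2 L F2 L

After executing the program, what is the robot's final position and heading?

Answer: Final position: (row=7, col=13), facing North

Derivation:
Start: (row=3, col=7), facing East
  F4: move forward 3/4 (blocked), now at (row=3, col=10)
  R: turn right, now facing South
  F5: move forward 2/5 (blocked), now at (row=5, col=10)
  L: turn left, now facing East
  R: turn right, now facing South
  L: turn left, now facing East
  F2: move forward 2, now at (row=5, col=12)
  R: turn right, now facing South
  F2: move forward 2, now at (row=7, col=12)
  L: turn left, now facing East
  F2: move forward 1/2 (blocked), now at (row=7, col=13)
  L: turn left, now facing North
Final: (row=7, col=13), facing North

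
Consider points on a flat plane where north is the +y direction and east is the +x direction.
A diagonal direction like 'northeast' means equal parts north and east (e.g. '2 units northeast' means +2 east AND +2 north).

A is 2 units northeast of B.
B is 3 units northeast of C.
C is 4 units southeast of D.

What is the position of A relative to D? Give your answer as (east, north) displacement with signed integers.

Place D at the origin (east=0, north=0).
  C is 4 units southeast of D: delta (east=+4, north=-4); C at (east=4, north=-4).
  B is 3 units northeast of C: delta (east=+3, north=+3); B at (east=7, north=-1).
  A is 2 units northeast of B: delta (east=+2, north=+2); A at (east=9, north=1).
Therefore A relative to D: (east=9, north=1).

Answer: A is at (east=9, north=1) relative to D.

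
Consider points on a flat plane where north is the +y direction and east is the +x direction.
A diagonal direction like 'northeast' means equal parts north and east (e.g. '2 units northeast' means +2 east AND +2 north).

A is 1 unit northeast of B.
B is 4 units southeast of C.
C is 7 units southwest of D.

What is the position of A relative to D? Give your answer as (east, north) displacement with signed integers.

Answer: A is at (east=-2, north=-10) relative to D.

Derivation:
Place D at the origin (east=0, north=0).
  C is 7 units southwest of D: delta (east=-7, north=-7); C at (east=-7, north=-7).
  B is 4 units southeast of C: delta (east=+4, north=-4); B at (east=-3, north=-11).
  A is 1 unit northeast of B: delta (east=+1, north=+1); A at (east=-2, north=-10).
Therefore A relative to D: (east=-2, north=-10).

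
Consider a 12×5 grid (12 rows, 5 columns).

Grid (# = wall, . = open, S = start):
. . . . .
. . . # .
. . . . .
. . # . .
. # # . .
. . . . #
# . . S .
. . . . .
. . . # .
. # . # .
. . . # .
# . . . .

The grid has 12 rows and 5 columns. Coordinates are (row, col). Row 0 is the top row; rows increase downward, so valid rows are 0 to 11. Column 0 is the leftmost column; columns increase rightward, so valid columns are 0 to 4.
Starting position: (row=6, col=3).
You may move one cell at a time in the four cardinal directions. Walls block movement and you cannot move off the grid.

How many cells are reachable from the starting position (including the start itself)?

BFS flood-fill from (row=6, col=3):
  Distance 0: (row=6, col=3)
  Distance 1: (row=5, col=3), (row=6, col=2), (row=6, col=4), (row=7, col=3)
  Distance 2: (row=4, col=3), (row=5, col=2), (row=6, col=1), (row=7, col=2), (row=7, col=4)
  Distance 3: (row=3, col=3), (row=4, col=4), (row=5, col=1), (row=7, col=1), (row=8, col=2), (row=8, col=4)
  Distance 4: (row=2, col=3), (row=3, col=4), (row=5, col=0), (row=7, col=0), (row=8, col=1), (row=9, col=2), (row=9, col=4)
  Distance 5: (row=2, col=2), (row=2, col=4), (row=4, col=0), (row=8, col=0), (row=10, col=2), (row=10, col=4)
  Distance 6: (row=1, col=2), (row=1, col=4), (row=2, col=1), (row=3, col=0), (row=9, col=0), (row=10, col=1), (row=11, col=2), (row=11, col=4)
  Distance 7: (row=0, col=2), (row=0, col=4), (row=1, col=1), (row=2, col=0), (row=3, col=1), (row=10, col=0), (row=11, col=1), (row=11, col=3)
  Distance 8: (row=0, col=1), (row=0, col=3), (row=1, col=0)
  Distance 9: (row=0, col=0)
Total reachable: 49 (grid has 49 open cells total)

Answer: Reachable cells: 49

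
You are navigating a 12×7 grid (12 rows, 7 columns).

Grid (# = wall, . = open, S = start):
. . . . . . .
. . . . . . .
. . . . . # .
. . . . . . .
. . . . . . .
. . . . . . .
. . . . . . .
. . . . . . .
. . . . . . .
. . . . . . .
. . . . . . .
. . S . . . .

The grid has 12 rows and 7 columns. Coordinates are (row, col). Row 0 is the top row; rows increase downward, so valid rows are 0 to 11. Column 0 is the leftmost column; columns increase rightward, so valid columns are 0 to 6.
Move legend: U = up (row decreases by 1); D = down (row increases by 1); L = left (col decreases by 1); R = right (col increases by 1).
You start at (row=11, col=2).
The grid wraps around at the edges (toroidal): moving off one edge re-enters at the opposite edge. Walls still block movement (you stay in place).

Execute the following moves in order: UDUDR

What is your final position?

Answer: Final position: (row=11, col=3)

Derivation:
Start: (row=11, col=2)
  U (up): (row=11, col=2) -> (row=10, col=2)
  D (down): (row=10, col=2) -> (row=11, col=2)
  U (up): (row=11, col=2) -> (row=10, col=2)
  D (down): (row=10, col=2) -> (row=11, col=2)
  R (right): (row=11, col=2) -> (row=11, col=3)
Final: (row=11, col=3)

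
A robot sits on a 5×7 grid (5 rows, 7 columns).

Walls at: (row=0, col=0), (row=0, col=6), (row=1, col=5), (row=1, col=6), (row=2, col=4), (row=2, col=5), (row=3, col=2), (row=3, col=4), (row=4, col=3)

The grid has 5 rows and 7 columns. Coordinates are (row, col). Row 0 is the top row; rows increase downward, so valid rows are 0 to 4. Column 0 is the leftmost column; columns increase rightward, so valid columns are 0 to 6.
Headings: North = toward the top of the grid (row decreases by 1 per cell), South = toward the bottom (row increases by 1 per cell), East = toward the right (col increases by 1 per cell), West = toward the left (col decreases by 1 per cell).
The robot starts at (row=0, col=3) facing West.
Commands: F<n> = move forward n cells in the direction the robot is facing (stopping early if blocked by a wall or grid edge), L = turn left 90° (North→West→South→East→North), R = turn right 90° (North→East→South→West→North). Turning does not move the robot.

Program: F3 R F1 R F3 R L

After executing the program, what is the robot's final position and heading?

Start: (row=0, col=3), facing West
  F3: move forward 2/3 (blocked), now at (row=0, col=1)
  R: turn right, now facing North
  F1: move forward 0/1 (blocked), now at (row=0, col=1)
  R: turn right, now facing East
  F3: move forward 3, now at (row=0, col=4)
  R: turn right, now facing South
  L: turn left, now facing East
Final: (row=0, col=4), facing East

Answer: Final position: (row=0, col=4), facing East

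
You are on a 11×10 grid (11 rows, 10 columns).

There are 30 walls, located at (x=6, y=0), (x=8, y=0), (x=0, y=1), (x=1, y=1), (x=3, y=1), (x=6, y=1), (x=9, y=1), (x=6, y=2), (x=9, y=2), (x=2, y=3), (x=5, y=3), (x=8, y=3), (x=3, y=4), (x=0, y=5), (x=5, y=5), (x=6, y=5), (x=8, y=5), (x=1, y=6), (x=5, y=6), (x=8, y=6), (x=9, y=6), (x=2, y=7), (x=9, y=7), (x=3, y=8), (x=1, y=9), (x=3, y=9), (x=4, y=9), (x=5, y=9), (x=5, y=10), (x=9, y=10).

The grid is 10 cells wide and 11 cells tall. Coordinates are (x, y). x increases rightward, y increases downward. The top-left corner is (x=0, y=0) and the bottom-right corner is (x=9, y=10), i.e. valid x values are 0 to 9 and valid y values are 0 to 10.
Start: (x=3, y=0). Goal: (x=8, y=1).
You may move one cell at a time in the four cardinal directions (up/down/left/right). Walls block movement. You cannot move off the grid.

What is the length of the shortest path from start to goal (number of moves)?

Answer: Shortest path length: 12

Derivation:
BFS from (x=3, y=0) until reaching (x=8, y=1):
  Distance 0: (x=3, y=0)
  Distance 1: (x=2, y=0), (x=4, y=0)
  Distance 2: (x=1, y=0), (x=5, y=0), (x=2, y=1), (x=4, y=1)
  Distance 3: (x=0, y=0), (x=5, y=1), (x=2, y=2), (x=4, y=2)
  Distance 4: (x=1, y=2), (x=3, y=2), (x=5, y=2), (x=4, y=3)
  Distance 5: (x=0, y=2), (x=1, y=3), (x=3, y=3), (x=4, y=4)
  Distance 6: (x=0, y=3), (x=1, y=4), (x=5, y=4), (x=4, y=5)
  Distance 7: (x=0, y=4), (x=2, y=4), (x=6, y=4), (x=1, y=5), (x=3, y=5), (x=4, y=6)
  Distance 8: (x=6, y=3), (x=7, y=4), (x=2, y=5), (x=3, y=6), (x=4, y=7)
  Distance 9: (x=7, y=3), (x=8, y=4), (x=7, y=5), (x=2, y=6), (x=3, y=7), (x=5, y=7), (x=4, y=8)
  Distance 10: (x=7, y=2), (x=9, y=4), (x=7, y=6), (x=6, y=7), (x=5, y=8)
  Distance 11: (x=7, y=1), (x=8, y=2), (x=9, y=3), (x=9, y=5), (x=6, y=6), (x=7, y=7), (x=6, y=8)
  Distance 12: (x=7, y=0), (x=8, y=1), (x=8, y=7), (x=7, y=8), (x=6, y=9)  <- goal reached here
One shortest path (12 moves): (x=3, y=0) -> (x=4, y=0) -> (x=4, y=1) -> (x=4, y=2) -> (x=4, y=3) -> (x=4, y=4) -> (x=5, y=4) -> (x=6, y=4) -> (x=7, y=4) -> (x=7, y=3) -> (x=7, y=2) -> (x=8, y=2) -> (x=8, y=1)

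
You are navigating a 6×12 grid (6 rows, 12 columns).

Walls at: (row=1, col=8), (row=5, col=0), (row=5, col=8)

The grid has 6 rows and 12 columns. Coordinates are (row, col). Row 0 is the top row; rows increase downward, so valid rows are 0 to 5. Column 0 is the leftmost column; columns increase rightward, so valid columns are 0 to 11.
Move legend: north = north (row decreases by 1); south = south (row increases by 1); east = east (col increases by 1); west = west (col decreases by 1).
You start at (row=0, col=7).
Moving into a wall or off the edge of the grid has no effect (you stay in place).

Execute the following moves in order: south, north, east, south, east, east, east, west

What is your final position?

Start: (row=0, col=7)
  south (south): (row=0, col=7) -> (row=1, col=7)
  north (north): (row=1, col=7) -> (row=0, col=7)
  east (east): (row=0, col=7) -> (row=0, col=8)
  south (south): blocked, stay at (row=0, col=8)
  east (east): (row=0, col=8) -> (row=0, col=9)
  east (east): (row=0, col=9) -> (row=0, col=10)
  east (east): (row=0, col=10) -> (row=0, col=11)
  west (west): (row=0, col=11) -> (row=0, col=10)
Final: (row=0, col=10)

Answer: Final position: (row=0, col=10)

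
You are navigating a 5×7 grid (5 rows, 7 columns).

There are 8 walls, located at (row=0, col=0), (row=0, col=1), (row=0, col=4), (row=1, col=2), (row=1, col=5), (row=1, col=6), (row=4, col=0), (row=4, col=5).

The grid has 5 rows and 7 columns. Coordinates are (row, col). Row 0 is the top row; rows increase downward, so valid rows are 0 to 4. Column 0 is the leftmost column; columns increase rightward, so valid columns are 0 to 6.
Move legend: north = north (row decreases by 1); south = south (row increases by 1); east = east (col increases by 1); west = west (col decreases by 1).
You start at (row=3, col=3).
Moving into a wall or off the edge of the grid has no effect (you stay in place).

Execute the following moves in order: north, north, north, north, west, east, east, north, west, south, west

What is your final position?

Answer: Final position: (row=0, col=2)

Derivation:
Start: (row=3, col=3)
  north (north): (row=3, col=3) -> (row=2, col=3)
  north (north): (row=2, col=3) -> (row=1, col=3)
  north (north): (row=1, col=3) -> (row=0, col=3)
  north (north): blocked, stay at (row=0, col=3)
  west (west): (row=0, col=3) -> (row=0, col=2)
  east (east): (row=0, col=2) -> (row=0, col=3)
  east (east): blocked, stay at (row=0, col=3)
  north (north): blocked, stay at (row=0, col=3)
  west (west): (row=0, col=3) -> (row=0, col=2)
  south (south): blocked, stay at (row=0, col=2)
  west (west): blocked, stay at (row=0, col=2)
Final: (row=0, col=2)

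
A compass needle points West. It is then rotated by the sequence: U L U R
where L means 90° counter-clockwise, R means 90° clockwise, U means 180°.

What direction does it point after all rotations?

Answer: Final heading: West

Derivation:
Start: West
  U (U-turn (180°)) -> East
  L (left (90° counter-clockwise)) -> North
  U (U-turn (180°)) -> South
  R (right (90° clockwise)) -> West
Final: West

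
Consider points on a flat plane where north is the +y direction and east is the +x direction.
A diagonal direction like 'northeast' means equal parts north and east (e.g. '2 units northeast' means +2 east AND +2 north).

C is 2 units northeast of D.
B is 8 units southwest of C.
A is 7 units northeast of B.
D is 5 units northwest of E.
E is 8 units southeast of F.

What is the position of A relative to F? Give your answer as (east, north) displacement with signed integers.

Place F at the origin (east=0, north=0).
  E is 8 units southeast of F: delta (east=+8, north=-8); E at (east=8, north=-8).
  D is 5 units northwest of E: delta (east=-5, north=+5); D at (east=3, north=-3).
  C is 2 units northeast of D: delta (east=+2, north=+2); C at (east=5, north=-1).
  B is 8 units southwest of C: delta (east=-8, north=-8); B at (east=-3, north=-9).
  A is 7 units northeast of B: delta (east=+7, north=+7); A at (east=4, north=-2).
Therefore A relative to F: (east=4, north=-2).

Answer: A is at (east=4, north=-2) relative to F.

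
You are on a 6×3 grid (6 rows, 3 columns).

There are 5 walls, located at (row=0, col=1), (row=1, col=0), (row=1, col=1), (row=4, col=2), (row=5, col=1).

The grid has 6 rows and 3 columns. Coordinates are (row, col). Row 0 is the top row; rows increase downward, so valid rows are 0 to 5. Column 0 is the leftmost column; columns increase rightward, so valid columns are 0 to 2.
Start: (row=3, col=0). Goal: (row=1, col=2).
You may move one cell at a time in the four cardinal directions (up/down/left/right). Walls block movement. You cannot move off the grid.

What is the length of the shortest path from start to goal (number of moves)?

Answer: Shortest path length: 4

Derivation:
BFS from (row=3, col=0) until reaching (row=1, col=2):
  Distance 0: (row=3, col=0)
  Distance 1: (row=2, col=0), (row=3, col=1), (row=4, col=0)
  Distance 2: (row=2, col=1), (row=3, col=2), (row=4, col=1), (row=5, col=0)
  Distance 3: (row=2, col=2)
  Distance 4: (row=1, col=2)  <- goal reached here
One shortest path (4 moves): (row=3, col=0) -> (row=3, col=1) -> (row=3, col=2) -> (row=2, col=2) -> (row=1, col=2)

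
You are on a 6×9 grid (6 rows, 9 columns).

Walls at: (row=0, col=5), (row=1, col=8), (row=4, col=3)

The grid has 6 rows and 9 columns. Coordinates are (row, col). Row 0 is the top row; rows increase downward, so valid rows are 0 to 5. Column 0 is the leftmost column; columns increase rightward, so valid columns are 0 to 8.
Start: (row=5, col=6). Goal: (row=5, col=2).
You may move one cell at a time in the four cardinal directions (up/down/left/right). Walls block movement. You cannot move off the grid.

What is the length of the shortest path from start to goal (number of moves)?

Answer: Shortest path length: 4

Derivation:
BFS from (row=5, col=6) until reaching (row=5, col=2):
  Distance 0: (row=5, col=6)
  Distance 1: (row=4, col=6), (row=5, col=5), (row=5, col=7)
  Distance 2: (row=3, col=6), (row=4, col=5), (row=4, col=7), (row=5, col=4), (row=5, col=8)
  Distance 3: (row=2, col=6), (row=3, col=5), (row=3, col=7), (row=4, col=4), (row=4, col=8), (row=5, col=3)
  Distance 4: (row=1, col=6), (row=2, col=5), (row=2, col=7), (row=3, col=4), (row=3, col=8), (row=5, col=2)  <- goal reached here
One shortest path (4 moves): (row=5, col=6) -> (row=5, col=5) -> (row=5, col=4) -> (row=5, col=3) -> (row=5, col=2)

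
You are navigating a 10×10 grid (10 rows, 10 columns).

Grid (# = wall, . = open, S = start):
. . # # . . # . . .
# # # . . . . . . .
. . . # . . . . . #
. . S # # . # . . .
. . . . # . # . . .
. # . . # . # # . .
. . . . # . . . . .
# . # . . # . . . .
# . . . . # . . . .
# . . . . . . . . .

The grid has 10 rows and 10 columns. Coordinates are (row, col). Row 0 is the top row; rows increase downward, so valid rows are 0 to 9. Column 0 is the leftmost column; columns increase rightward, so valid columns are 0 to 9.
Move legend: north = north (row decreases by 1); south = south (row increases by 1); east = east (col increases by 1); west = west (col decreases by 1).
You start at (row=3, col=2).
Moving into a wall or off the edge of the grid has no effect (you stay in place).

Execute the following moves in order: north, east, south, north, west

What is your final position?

Start: (row=3, col=2)
  north (north): (row=3, col=2) -> (row=2, col=2)
  east (east): blocked, stay at (row=2, col=2)
  south (south): (row=2, col=2) -> (row=3, col=2)
  north (north): (row=3, col=2) -> (row=2, col=2)
  west (west): (row=2, col=2) -> (row=2, col=1)
Final: (row=2, col=1)

Answer: Final position: (row=2, col=1)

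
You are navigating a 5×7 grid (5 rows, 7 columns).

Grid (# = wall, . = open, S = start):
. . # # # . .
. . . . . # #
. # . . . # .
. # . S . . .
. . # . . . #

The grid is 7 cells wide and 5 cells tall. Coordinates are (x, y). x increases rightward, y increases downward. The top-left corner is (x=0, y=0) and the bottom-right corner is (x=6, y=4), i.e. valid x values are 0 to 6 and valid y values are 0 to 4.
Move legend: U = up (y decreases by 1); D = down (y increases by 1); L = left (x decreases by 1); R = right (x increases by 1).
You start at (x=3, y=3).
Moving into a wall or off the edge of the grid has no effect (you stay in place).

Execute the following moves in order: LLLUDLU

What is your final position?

Answer: Final position: (x=2, y=2)

Derivation:
Start: (x=3, y=3)
  L (left): (x=3, y=3) -> (x=2, y=3)
  L (left): blocked, stay at (x=2, y=3)
  L (left): blocked, stay at (x=2, y=3)
  U (up): (x=2, y=3) -> (x=2, y=2)
  D (down): (x=2, y=2) -> (x=2, y=3)
  L (left): blocked, stay at (x=2, y=3)
  U (up): (x=2, y=3) -> (x=2, y=2)
Final: (x=2, y=2)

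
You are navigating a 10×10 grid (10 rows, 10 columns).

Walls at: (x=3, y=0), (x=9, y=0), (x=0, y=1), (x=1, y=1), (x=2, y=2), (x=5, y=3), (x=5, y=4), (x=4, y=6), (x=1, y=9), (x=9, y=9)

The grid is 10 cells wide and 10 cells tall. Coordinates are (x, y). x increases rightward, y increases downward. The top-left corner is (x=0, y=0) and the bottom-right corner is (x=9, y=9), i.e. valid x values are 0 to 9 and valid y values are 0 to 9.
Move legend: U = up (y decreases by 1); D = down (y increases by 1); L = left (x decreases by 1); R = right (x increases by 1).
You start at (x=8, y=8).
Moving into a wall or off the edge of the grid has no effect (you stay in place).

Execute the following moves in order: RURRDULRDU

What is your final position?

Start: (x=8, y=8)
  R (right): (x=8, y=8) -> (x=9, y=8)
  U (up): (x=9, y=8) -> (x=9, y=7)
  R (right): blocked, stay at (x=9, y=7)
  R (right): blocked, stay at (x=9, y=7)
  D (down): (x=9, y=7) -> (x=9, y=8)
  U (up): (x=9, y=8) -> (x=9, y=7)
  L (left): (x=9, y=7) -> (x=8, y=7)
  R (right): (x=8, y=7) -> (x=9, y=7)
  D (down): (x=9, y=7) -> (x=9, y=8)
  U (up): (x=9, y=8) -> (x=9, y=7)
Final: (x=9, y=7)

Answer: Final position: (x=9, y=7)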